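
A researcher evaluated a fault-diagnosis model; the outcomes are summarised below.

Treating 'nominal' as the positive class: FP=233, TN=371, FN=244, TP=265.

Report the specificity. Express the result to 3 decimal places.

0.614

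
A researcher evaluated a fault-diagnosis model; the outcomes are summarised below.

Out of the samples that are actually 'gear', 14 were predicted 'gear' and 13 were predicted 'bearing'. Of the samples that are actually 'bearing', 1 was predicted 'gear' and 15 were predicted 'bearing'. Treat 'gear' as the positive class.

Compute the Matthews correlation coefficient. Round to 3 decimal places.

MCC = (TP·TN − FP·FN) / √((TP+FP)(TP+FN)(TN+FP)(TN+FN))
Numerator = 14·15 − 1·13 = 197
Denominator = √(15·27·16·28) = √181440 = 425.9577
MCC = 197 / 425.9577 = 0.462

0.462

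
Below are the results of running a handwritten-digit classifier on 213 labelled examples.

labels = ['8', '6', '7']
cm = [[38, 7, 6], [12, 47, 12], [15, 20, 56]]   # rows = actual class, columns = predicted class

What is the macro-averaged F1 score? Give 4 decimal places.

Per-class F1 score (2·TP/(2·TP+FP+FN)):
  8: TP=38, FP=12+15=27, FN=7+6=13 → 76/116 = 0.65517
  6: TP=47, FP=7+20=27, FN=12+12=24 → 94/145 = 0.64828
  7: TP=56, FP=6+12=18, FN=15+20=35 → 112/165 = 0.67879
Macro-F1 score = mean = (0.65517 + 0.64828 + 0.67879) / 3 = 0.6607

0.6607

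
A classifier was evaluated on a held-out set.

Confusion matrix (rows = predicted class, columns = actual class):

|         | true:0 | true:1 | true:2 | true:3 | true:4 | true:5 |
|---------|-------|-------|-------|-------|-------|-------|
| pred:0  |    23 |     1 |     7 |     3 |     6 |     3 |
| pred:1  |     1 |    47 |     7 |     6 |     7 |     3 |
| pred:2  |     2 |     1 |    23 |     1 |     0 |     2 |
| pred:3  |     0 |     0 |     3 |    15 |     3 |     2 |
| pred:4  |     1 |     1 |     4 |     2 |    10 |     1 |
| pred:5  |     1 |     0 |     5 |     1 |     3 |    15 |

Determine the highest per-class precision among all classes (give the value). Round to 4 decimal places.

0.7931

Per-class precision (TP/(TP+FP)):
  0: TP=23, FP=1+7+3+6+3=20 → 23/43 = 0.53488
  1: TP=47, FP=1+7+6+7+3=24 → 47/71 = 0.66197
  2: TP=23, FP=2+1+1+0+2=6 → 23/29 = 0.79310
  3: TP=15, FP=0+0+3+3+2=8 → 15/23 = 0.65217
  4: TP=10, FP=1+1+4+2+1=9 → 10/19 = 0.52632
  5: TP=15, FP=1+0+5+1+3=10 → 15/25 = 0.60000
Highest is class '2' with precision = 0.7931.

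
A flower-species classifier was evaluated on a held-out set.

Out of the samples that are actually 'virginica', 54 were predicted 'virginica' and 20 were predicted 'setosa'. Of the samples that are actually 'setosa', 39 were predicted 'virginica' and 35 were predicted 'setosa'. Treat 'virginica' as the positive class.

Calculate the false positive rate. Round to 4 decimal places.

0.5270

FPR = FP/(FP+TN) = 39/(39+35) = 0.5270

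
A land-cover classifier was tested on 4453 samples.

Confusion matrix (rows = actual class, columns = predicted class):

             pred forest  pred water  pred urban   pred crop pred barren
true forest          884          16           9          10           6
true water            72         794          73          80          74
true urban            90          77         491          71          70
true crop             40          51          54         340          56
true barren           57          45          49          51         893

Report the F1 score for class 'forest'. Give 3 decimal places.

F1 score = 2·TP/(2·TP+FP+FN).
forest: TP=884, FP=72+90+40+57=259, FN=16+9+10+6=41 → 1768/2068 = 0.8549

0.855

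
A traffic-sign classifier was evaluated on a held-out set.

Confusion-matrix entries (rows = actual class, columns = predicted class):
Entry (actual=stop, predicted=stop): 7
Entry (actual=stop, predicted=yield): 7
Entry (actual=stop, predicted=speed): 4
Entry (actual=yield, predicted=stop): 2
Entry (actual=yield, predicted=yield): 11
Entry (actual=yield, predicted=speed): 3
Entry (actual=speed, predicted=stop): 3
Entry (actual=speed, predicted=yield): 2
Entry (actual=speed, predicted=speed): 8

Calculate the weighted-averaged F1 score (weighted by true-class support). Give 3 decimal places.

Per-class F1 score (2·TP/(2·TP+FP+FN)):
  stop: TP=7, FP=2+3=5, FN=7+4=11 → 14/30 = 0.4667
  yield: TP=11, FP=7+2=9, FN=2+3=5 → 22/36 = 0.6111
  speed: TP=8, FP=4+3=7, FN=3+2=5 → 16/28 = 0.5714
Weighted-F1 score = Σ (supportᵢ/N)·F1 scoreᵢ with N=47: (18/47)·0.4667 + (16/47)·0.6111 + (13/47)·0.5714 = 0.545

0.545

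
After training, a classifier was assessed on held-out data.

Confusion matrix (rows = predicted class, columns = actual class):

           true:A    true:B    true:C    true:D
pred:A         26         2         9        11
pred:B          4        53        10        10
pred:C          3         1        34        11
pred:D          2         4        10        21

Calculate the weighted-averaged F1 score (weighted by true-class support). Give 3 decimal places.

Per-class F1 score (2·TP/(2·TP+FP+FN)):
  A: TP=26, FP=2+9+11=22, FN=4+3+2=9 → 52/83 = 0.6265
  B: TP=53, FP=4+10+10=24, FN=2+1+4=7 → 106/137 = 0.7737
  C: TP=34, FP=3+1+11=15, FN=9+10+10=29 → 68/112 = 0.6071
  D: TP=21, FP=2+4+10=16, FN=11+10+11=32 → 42/90 = 0.4667
Weighted-F1 score = Σ (supportᵢ/N)·F1 scoreᵢ with N=211: (35/211)·0.6265 + (60/211)·0.7737 + (63/211)·0.6071 + (53/211)·0.4667 = 0.622

0.622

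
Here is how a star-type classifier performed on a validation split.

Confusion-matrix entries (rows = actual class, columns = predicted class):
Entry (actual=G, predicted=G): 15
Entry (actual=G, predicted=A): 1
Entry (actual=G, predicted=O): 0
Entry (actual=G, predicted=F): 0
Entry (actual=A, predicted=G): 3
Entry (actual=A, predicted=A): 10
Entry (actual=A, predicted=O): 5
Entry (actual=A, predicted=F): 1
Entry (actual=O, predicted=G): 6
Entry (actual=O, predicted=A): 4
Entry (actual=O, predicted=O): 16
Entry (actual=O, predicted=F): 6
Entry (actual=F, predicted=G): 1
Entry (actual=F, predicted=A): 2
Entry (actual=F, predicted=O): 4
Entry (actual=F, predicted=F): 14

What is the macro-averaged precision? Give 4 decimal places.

Per-class precision (TP/(TP+FP)):
  G: TP=15, FP=3+6+1=10 → 15/25 = 0.60000
  A: TP=10, FP=1+4+2=7 → 10/17 = 0.58824
  O: TP=16, FP=0+5+4=9 → 16/25 = 0.64000
  F: TP=14, FP=0+1+6=7 → 14/21 = 0.66667
Macro-precision = mean = (0.60000 + 0.58824 + 0.64000 + 0.66667) / 4 = 0.6237

0.6237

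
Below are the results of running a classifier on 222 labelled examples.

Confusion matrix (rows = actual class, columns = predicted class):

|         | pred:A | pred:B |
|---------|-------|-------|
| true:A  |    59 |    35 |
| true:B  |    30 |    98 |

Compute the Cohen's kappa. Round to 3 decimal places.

0.396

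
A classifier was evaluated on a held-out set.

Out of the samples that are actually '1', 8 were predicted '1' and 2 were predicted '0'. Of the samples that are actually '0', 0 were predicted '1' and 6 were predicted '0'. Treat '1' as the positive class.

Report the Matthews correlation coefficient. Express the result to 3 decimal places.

MCC = (TP·TN − FP·FN) / √((TP+FP)(TP+FN)(TN+FP)(TN+FN))
Numerator = 8·6 − 0·2 = 48
Denominator = √(8·10·6·8) = √3840 = 61.9677
MCC = 48 / 61.9677 = 0.775

0.775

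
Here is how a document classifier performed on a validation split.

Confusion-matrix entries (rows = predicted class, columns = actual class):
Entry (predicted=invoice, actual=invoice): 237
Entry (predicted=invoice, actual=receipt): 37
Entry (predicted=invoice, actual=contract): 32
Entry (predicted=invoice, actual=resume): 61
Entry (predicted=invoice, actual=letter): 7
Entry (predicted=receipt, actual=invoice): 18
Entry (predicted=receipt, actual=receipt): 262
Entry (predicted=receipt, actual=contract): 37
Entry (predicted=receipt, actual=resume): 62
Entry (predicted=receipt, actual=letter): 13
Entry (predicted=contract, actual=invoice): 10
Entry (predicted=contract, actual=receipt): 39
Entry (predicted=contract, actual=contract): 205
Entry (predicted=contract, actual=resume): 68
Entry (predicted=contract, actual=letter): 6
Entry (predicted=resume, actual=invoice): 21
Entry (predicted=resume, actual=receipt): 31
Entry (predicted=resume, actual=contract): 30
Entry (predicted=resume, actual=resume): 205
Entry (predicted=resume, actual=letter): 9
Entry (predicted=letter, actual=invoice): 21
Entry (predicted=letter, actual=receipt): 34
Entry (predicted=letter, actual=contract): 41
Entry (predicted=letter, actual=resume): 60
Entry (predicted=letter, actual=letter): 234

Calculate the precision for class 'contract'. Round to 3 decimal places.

0.625

One-vs-rest for 'contract': TP = diagonal; FP = other classes predicted 'contract'; FN = 'contract' predicted as other.
precision = TP/(TP+FP).
contract: TP=205, FP=10+39+68+6=123 → 205/328 = 0.6250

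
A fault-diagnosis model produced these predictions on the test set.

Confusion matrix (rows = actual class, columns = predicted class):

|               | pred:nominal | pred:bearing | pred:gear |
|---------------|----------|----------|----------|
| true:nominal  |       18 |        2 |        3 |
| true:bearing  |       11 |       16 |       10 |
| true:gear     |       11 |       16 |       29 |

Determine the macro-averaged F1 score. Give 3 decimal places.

0.538

Per-class F1 score (2·TP/(2·TP+FP+FN)):
  nominal: TP=18, FP=11+11=22, FN=2+3=5 → 36/63 = 0.5714
  bearing: TP=16, FP=2+16=18, FN=11+10=21 → 32/71 = 0.4507
  gear: TP=29, FP=3+10=13, FN=11+16=27 → 58/98 = 0.5918
Macro-F1 score = mean = (0.5714 + 0.4507 + 0.5918) / 3 = 0.538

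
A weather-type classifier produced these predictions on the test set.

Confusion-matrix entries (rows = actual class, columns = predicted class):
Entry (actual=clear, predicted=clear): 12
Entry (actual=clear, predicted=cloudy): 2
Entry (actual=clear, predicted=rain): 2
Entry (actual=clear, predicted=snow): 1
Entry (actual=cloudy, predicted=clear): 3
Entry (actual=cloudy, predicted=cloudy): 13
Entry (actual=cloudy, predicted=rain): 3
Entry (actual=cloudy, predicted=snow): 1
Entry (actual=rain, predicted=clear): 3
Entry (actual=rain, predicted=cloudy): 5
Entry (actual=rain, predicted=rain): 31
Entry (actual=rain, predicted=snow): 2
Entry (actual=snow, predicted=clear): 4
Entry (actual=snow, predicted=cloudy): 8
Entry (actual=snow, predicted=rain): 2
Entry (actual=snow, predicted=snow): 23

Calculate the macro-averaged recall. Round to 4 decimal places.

Per-class recall (TP/(TP+FN)):
  clear: TP=12, FN=2+2+1=5 → 12/17 = 0.70588
  cloudy: TP=13, FN=3+3+1=7 → 13/20 = 0.65000
  rain: TP=31, FN=3+5+2=10 → 31/41 = 0.75610
  snow: TP=23, FN=4+8+2=14 → 23/37 = 0.62162
Macro-recall = mean = (0.70588 + 0.65000 + 0.75610 + 0.62162) / 4 = 0.6834

0.6834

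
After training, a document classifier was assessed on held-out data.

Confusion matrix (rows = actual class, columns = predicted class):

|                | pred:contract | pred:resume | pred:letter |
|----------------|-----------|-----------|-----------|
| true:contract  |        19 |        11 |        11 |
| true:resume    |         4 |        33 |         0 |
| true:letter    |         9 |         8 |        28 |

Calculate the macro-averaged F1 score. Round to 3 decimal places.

Per-class F1 score (2·TP/(2·TP+FP+FN)):
  contract: TP=19, FP=4+9=13, FN=11+11=22 → 38/73 = 0.5205
  resume: TP=33, FP=11+8=19, FN=4+0=4 → 66/89 = 0.7416
  letter: TP=28, FP=11+0=11, FN=9+8=17 → 56/84 = 0.6667
Macro-F1 score = mean = (0.5205 + 0.7416 + 0.6667) / 3 = 0.643

0.643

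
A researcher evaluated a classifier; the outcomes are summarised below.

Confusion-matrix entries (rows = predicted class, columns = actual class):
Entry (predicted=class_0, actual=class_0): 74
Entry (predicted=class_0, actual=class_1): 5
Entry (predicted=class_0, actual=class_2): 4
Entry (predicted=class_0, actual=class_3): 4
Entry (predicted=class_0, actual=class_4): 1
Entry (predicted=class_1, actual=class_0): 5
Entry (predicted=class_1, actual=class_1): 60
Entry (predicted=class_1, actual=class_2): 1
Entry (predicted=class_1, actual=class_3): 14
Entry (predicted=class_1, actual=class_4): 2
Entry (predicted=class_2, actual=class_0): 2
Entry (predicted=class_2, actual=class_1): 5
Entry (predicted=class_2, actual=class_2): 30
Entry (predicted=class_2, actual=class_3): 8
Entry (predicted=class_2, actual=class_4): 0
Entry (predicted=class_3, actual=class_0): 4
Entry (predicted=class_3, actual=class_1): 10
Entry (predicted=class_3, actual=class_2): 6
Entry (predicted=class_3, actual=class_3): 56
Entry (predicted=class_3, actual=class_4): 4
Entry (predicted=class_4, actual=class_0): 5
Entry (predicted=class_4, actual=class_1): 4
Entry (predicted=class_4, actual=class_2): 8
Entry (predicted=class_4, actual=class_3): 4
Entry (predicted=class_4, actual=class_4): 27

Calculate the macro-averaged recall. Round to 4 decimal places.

0.7188

Per-class recall (TP/(TP+FN)):
  class_0: TP=74, FN=5+2+4+5=16 → 74/90 = 0.82222
  class_1: TP=60, FN=5+5+10+4=24 → 60/84 = 0.71429
  class_2: TP=30, FN=4+1+6+8=19 → 30/49 = 0.61224
  class_3: TP=56, FN=4+14+8+4=30 → 56/86 = 0.65116
  class_4: TP=27, FN=1+2+0+4=7 → 27/34 = 0.79412
Macro-recall = mean = (0.82222 + 0.71429 + 0.61224 + 0.65116 + 0.79412) / 5 = 0.7188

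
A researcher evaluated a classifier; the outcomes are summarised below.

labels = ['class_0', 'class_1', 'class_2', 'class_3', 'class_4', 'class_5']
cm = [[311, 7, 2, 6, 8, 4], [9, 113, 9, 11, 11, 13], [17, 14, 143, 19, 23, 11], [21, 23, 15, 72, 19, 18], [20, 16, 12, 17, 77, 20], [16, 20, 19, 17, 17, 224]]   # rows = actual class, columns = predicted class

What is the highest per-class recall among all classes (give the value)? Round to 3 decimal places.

0.920

Per-class recall (TP/(TP+FN)):
  class_0: TP=311, FN=7+2+6+8+4=27 → 311/338 = 0.9201
  class_1: TP=113, FN=9+9+11+11+13=53 → 113/166 = 0.6807
  class_2: TP=143, FN=17+14+19+23+11=84 → 143/227 = 0.6300
  class_3: TP=72, FN=21+23+15+19+18=96 → 72/168 = 0.4286
  class_4: TP=77, FN=20+16+12+17+20=85 → 77/162 = 0.4753
  class_5: TP=224, FN=16+20+19+17+17=89 → 224/313 = 0.7157
Highest is class 'class_0' with recall = 0.920.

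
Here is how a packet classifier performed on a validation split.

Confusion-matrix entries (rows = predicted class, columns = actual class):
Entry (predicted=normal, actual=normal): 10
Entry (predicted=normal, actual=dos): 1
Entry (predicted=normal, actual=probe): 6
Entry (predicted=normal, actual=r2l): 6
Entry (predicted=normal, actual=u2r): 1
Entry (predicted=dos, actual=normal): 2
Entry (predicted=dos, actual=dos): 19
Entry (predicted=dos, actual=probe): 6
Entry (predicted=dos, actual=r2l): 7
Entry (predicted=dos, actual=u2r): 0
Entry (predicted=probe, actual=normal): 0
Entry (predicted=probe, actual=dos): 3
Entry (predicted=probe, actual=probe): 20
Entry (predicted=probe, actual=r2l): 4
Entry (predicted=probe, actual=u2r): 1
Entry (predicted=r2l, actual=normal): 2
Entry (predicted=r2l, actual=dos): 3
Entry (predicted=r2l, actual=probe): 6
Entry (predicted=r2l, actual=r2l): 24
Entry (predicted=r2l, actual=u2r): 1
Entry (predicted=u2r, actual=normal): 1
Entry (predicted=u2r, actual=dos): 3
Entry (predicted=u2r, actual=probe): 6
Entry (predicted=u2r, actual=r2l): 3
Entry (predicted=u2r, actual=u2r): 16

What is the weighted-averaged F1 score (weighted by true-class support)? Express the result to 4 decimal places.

0.5874

Per-class F1 score (2·TP/(2·TP+FP+FN)):
  normal: TP=10, FP=1+6+6+1=14, FN=2+0+2+1=5 → 20/39 = 0.51282
  dos: TP=19, FP=2+6+7+0=15, FN=1+3+3+3=10 → 38/63 = 0.60317
  probe: TP=20, FP=0+3+4+1=8, FN=6+6+6+6=24 → 40/72 = 0.55556
  r2l: TP=24, FP=2+3+6+1=12, FN=6+7+4+3=20 → 48/80 = 0.60000
  u2r: TP=16, FP=1+3+6+3=13, FN=1+0+1+1=3 → 32/48 = 0.66667
Weighted-F1 score = Σ (supportᵢ/N)·F1 scoreᵢ with N=151: (15/151)·0.51282 + (29/151)·0.60317 + (44/151)·0.55556 + (44/151)·0.60000 + (19/151)·0.66667 = 0.5874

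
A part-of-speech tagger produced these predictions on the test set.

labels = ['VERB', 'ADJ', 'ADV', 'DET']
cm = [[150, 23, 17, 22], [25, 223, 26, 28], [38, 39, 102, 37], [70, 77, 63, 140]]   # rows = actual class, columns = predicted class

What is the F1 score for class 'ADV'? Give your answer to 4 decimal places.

Treat 'ADV' as positive and all other classes as negative.
F1 score = 2·TP/(2·TP+FP+FN).
ADV: TP=102, FP=17+26+63=106, FN=38+39+37=114 → 204/424 = 0.48113

0.4811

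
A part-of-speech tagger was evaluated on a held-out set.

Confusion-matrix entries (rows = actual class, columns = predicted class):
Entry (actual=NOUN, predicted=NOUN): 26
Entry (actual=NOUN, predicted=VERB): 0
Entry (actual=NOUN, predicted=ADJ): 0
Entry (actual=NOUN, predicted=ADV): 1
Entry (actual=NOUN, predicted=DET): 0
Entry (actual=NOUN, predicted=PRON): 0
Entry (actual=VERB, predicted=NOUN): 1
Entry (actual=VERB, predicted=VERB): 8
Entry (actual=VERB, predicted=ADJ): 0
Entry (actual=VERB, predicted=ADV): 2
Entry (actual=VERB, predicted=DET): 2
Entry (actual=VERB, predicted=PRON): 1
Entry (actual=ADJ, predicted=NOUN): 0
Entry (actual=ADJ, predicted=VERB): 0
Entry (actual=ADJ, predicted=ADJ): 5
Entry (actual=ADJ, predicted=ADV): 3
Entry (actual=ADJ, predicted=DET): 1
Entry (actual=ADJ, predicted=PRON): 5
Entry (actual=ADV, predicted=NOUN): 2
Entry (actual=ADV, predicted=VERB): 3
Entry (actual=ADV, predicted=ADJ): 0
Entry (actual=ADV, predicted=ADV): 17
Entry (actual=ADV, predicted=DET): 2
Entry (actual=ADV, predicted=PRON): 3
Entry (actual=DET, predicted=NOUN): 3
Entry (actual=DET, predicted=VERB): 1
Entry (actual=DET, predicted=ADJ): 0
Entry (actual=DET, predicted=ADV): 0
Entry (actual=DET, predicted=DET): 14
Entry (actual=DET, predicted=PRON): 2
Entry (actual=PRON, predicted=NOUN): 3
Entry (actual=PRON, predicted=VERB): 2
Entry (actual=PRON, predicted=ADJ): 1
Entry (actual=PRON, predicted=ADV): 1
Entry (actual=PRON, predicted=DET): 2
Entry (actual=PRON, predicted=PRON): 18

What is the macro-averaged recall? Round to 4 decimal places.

0.6480

Per-class recall (TP/(TP+FN)):
  NOUN: TP=26, FN=0+0+1+0+0=1 → 26/27 = 0.96296
  VERB: TP=8, FN=1+0+2+2+1=6 → 8/14 = 0.57143
  ADJ: TP=5, FN=0+0+3+1+5=9 → 5/14 = 0.35714
  ADV: TP=17, FN=2+3+0+2+3=10 → 17/27 = 0.62963
  DET: TP=14, FN=3+1+0+0+2=6 → 14/20 = 0.70000
  PRON: TP=18, FN=3+2+1+1+2=9 → 18/27 = 0.66667
Macro-recall = mean = (0.96296 + 0.57143 + 0.35714 + 0.62963 + 0.70000 + 0.66667) / 6 = 0.6480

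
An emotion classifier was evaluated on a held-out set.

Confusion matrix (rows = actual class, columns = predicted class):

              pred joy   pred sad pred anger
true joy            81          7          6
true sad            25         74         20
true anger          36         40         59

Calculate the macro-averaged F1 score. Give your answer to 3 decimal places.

Per-class F1 score (2·TP/(2·TP+FP+FN)):
  joy: TP=81, FP=25+36=61, FN=7+6=13 → 162/236 = 0.6864
  sad: TP=74, FP=7+40=47, FN=25+20=45 → 148/240 = 0.6167
  anger: TP=59, FP=6+20=26, FN=36+40=76 → 118/220 = 0.5364
Macro-F1 score = mean = (0.6864 + 0.6167 + 0.5364) / 3 = 0.613

0.613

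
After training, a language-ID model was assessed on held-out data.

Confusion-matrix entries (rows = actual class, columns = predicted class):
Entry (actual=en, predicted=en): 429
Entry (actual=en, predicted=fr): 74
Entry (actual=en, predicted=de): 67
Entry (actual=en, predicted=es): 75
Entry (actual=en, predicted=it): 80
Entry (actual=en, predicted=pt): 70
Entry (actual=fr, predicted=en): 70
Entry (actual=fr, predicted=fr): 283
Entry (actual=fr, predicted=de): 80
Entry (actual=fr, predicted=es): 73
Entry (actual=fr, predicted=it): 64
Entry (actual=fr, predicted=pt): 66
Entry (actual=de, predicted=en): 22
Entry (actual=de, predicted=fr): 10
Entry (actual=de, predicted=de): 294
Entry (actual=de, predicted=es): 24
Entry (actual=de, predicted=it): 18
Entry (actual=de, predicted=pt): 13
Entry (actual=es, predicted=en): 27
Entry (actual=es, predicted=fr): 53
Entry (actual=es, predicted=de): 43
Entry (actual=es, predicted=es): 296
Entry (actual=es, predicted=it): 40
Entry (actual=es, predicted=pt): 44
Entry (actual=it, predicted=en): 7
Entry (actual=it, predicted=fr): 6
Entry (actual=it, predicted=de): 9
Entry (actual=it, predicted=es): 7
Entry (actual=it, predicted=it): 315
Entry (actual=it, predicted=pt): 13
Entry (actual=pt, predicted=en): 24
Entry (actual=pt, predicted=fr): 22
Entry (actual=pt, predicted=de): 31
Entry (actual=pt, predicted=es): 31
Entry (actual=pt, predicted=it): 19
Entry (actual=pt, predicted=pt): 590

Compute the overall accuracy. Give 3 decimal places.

Accuracy = trace / total = (429+283+294+296+315+590=2207) / 3389 = 2207/3389 = 0.651

0.651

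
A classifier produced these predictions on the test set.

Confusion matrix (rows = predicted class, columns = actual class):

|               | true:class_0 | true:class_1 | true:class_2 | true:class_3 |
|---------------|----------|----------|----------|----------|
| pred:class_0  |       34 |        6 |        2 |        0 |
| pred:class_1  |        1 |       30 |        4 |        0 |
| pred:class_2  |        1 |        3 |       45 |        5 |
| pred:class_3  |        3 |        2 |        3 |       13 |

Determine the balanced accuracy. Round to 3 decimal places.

0.790

Balanced accuracy = mean of per-class recall.
  class_0: recall = 34/39 = 0.8718
  class_1: recall = 30/41 = 0.7317
  class_2: recall = 45/54 = 0.8333
  class_3: recall = 13/18 = 0.7222
Mean = (0.8718 + 0.7317 + 0.8333 + 0.7222) / 4 = 0.790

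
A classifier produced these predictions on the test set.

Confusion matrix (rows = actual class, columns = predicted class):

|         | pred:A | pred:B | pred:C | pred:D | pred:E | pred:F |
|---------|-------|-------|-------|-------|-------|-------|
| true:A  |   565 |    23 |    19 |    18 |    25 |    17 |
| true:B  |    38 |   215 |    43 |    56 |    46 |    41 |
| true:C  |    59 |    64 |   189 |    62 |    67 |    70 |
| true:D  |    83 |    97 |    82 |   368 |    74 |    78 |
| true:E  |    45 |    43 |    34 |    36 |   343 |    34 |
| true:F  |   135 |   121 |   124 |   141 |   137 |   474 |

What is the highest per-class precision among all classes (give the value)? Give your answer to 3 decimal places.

Per-class precision (TP/(TP+FP)):
  A: TP=565, FP=38+59+83+45+135=360 → 565/925 = 0.6108
  B: TP=215, FP=23+64+97+43+121=348 → 215/563 = 0.3819
  C: TP=189, FP=19+43+82+34+124=302 → 189/491 = 0.3849
  D: TP=368, FP=18+56+62+36+141=313 → 368/681 = 0.5404
  E: TP=343, FP=25+46+67+74+137=349 → 343/692 = 0.4957
  F: TP=474, FP=17+41+70+78+34=240 → 474/714 = 0.6639
Highest is class 'F' with precision = 0.664.

0.664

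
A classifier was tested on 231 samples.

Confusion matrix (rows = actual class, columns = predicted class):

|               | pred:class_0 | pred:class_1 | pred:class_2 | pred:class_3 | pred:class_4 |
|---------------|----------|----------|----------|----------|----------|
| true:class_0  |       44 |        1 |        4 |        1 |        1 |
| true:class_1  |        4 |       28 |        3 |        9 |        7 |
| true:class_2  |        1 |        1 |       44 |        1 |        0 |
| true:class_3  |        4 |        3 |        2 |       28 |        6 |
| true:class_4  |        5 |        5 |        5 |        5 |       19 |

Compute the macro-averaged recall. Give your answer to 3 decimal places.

Per-class recall (TP/(TP+FN)):
  class_0: TP=44, FN=1+4+1+1=7 → 44/51 = 0.8627
  class_1: TP=28, FN=4+3+9+7=23 → 28/51 = 0.5490
  class_2: TP=44, FN=1+1+1+0=3 → 44/47 = 0.9362
  class_3: TP=28, FN=4+3+2+6=15 → 28/43 = 0.6512
  class_4: TP=19, FN=5+5+5+5=20 → 19/39 = 0.4872
Macro-recall = mean = (0.8627 + 0.5490 + 0.9362 + 0.6512 + 0.4872) / 5 = 0.697

0.697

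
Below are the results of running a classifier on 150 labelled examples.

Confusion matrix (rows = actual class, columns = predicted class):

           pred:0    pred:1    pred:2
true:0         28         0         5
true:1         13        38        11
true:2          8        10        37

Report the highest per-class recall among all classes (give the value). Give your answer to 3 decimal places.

0.848

Per-class recall (TP/(TP+FN)):
  0: TP=28, FN=0+5=5 → 28/33 = 0.8485
  1: TP=38, FN=13+11=24 → 38/62 = 0.6129
  2: TP=37, FN=8+10=18 → 37/55 = 0.6727
Highest is class '0' with recall = 0.848.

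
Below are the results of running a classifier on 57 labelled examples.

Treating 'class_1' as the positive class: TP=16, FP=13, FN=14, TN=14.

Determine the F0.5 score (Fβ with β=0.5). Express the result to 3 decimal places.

0.548

Fβ = (1+β²)·TP / ((1+β²)·TP + β²·FN + FP), with β²=1/4
= 1.25·16 / (1.25·16 + 0.25·14 + 13) = 0.548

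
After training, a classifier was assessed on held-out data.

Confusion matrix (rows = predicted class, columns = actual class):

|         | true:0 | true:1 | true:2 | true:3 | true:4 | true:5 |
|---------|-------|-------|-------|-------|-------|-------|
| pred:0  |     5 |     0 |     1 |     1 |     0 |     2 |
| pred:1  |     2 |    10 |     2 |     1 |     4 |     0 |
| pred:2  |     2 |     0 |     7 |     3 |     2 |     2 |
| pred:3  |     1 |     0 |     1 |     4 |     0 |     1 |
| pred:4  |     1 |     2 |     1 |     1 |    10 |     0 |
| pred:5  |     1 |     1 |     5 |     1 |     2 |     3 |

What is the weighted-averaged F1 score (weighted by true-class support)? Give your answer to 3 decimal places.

Per-class F1 score (2·TP/(2·TP+FP+FN)):
  0: TP=5, FP=0+1+1+0+2=4, FN=2+2+1+1+1=7 → 10/21 = 0.4762
  1: TP=10, FP=2+2+1+4+0=9, FN=0+0+0+2+1=3 → 20/32 = 0.6250
  2: TP=7, FP=2+0+3+2+2=9, FN=1+2+1+1+5=10 → 14/33 = 0.4242
  3: TP=4, FP=1+0+1+0+1=3, FN=1+1+3+1+1=7 → 8/18 = 0.4444
  4: TP=10, FP=1+2+1+1+0=5, FN=0+4+2+0+2=8 → 20/33 = 0.6061
  5: TP=3, FP=1+1+5+1+2=10, FN=2+0+2+1+0=5 → 6/21 = 0.2857
Weighted-F1 score = Σ (supportᵢ/N)·F1 scoreᵢ with N=79: (12/79)·0.4762 + (13/79)·0.6250 + (17/79)·0.4242 + (11/79)·0.4444 + (18/79)·0.6061 + (8/79)·0.2857 = 0.495

0.495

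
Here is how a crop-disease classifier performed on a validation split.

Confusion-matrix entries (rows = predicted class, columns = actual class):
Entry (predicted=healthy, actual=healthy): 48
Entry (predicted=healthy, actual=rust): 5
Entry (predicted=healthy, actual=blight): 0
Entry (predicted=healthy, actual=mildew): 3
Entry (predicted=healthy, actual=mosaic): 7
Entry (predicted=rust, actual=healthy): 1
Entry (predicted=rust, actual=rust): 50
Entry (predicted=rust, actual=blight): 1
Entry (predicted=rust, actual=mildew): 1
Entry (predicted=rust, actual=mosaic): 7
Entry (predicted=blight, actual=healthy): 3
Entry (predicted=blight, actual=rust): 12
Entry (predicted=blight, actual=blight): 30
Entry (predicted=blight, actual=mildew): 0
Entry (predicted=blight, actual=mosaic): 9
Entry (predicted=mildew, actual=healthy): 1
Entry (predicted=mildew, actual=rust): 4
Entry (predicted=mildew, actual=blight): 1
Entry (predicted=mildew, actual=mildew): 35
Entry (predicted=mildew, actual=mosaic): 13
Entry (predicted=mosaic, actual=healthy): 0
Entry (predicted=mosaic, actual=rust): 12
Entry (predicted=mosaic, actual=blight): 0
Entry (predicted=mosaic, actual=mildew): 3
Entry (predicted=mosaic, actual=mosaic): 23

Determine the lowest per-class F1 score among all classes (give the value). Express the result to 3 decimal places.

Per-class F1 score (2·TP/(2·TP+FP+FN)):
  healthy: TP=48, FP=5+0+3+7=15, FN=1+3+1+0=5 → 96/116 = 0.8276
  rust: TP=50, FP=1+1+1+7=10, FN=5+12+4+12=33 → 100/143 = 0.6993
  blight: TP=30, FP=3+12+0+9=24, FN=0+1+1+0=2 → 60/86 = 0.6977
  mildew: TP=35, FP=1+4+1+13=19, FN=3+1+0+3=7 → 70/96 = 0.7292
  mosaic: TP=23, FP=0+12+0+3=15, FN=7+7+9+13=36 → 46/97 = 0.4742
Lowest is class 'mosaic' with F1 score = 0.474.

0.474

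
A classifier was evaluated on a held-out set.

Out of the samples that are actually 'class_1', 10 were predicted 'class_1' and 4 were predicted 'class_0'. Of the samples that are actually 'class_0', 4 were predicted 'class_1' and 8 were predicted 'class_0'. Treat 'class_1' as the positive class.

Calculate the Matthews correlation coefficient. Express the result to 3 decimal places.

MCC = (TP·TN − FP·FN) / √((TP+FP)(TP+FN)(TN+FP)(TN+FN))
Numerator = 10·8 − 4·4 = 64
Denominator = √(14·14·12·12) = √28224 = 168.0000
MCC = 64 / 168.0000 = 0.381

0.381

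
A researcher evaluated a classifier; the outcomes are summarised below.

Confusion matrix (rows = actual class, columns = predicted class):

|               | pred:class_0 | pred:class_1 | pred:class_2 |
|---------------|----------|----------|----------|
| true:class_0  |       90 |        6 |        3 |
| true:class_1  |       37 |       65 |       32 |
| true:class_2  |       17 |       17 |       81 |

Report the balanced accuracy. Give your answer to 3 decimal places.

0.700

Balanced accuracy = mean of per-class recall.
  class_0: recall = 90/99 = 0.9091
  class_1: recall = 65/134 = 0.4851
  class_2: recall = 81/115 = 0.7043
Mean = (0.9091 + 0.4851 + 0.7043) / 3 = 0.700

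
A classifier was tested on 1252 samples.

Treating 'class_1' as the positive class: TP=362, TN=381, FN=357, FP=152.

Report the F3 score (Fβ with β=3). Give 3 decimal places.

Fβ = (1+β²)·TP / ((1+β²)·TP + β²·FN + FP), with β²=9
= 10·362 / (10·362 + 9·357 + 152) = 0.518

0.518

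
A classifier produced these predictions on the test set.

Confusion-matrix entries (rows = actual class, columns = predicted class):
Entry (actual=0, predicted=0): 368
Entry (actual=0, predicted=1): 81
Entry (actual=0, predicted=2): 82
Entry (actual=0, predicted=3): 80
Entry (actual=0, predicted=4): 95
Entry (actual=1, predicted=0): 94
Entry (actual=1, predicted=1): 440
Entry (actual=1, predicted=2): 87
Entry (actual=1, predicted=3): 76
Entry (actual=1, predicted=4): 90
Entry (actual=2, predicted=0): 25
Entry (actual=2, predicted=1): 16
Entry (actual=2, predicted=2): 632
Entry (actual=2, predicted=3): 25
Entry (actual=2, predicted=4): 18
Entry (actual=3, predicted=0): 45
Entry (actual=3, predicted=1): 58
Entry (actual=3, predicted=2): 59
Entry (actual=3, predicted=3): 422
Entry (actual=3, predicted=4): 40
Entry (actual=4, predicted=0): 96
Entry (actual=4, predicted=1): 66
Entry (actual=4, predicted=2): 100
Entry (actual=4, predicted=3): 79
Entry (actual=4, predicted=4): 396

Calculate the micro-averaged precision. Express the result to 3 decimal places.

0.632

Micro-averaging pools counts across classes: ΣTP=2258, ΣFP=1312, ΣFN=1312.
Micro-precision = TP/(TP+FP) on pooled counts = 0.632 (equals overall accuracy in single-label multiclass).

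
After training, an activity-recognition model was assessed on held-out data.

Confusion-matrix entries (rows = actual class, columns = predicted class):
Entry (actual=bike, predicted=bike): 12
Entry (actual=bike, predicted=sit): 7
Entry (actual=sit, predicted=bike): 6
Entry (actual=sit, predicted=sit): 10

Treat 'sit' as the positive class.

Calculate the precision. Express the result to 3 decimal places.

0.588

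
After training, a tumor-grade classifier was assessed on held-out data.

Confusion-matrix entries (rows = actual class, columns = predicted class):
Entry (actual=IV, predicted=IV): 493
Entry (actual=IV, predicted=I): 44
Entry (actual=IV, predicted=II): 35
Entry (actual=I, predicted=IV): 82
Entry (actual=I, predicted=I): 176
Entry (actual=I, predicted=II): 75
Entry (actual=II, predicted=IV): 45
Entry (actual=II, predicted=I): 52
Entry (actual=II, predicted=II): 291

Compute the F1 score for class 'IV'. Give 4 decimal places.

0.8272

F1 score = 2·TP/(2·TP+FP+FN).
IV: TP=493, FP=82+45=127, FN=44+35=79 → 986/1192 = 0.82718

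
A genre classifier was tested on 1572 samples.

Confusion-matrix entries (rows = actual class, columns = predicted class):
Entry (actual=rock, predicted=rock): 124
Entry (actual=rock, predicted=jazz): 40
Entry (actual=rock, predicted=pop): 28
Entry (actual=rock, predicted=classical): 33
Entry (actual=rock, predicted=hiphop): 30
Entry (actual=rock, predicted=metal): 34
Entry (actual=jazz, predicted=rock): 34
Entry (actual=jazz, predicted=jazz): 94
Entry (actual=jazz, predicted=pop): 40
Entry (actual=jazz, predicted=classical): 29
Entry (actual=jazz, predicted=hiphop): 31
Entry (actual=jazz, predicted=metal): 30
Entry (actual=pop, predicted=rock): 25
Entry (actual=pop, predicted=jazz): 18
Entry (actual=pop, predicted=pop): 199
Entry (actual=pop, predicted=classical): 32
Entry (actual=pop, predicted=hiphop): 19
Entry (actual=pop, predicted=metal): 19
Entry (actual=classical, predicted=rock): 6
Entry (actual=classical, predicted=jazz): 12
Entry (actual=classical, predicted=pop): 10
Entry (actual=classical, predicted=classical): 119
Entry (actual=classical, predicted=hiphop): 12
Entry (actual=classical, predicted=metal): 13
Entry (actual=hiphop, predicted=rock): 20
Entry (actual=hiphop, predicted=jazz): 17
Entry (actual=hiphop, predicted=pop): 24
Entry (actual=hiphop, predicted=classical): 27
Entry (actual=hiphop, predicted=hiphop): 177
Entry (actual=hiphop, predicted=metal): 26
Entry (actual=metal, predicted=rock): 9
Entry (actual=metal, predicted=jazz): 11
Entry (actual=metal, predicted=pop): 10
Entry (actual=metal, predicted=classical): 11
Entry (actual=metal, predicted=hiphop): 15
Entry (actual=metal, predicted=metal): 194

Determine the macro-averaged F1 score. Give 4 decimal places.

Per-class F1 score (2·TP/(2·TP+FP+FN)):
  rock: TP=124, FP=34+25+6+20+9=94, FN=40+28+33+30+34=165 → 248/507 = 0.48915
  jazz: TP=94, FP=40+18+12+17+11=98, FN=34+40+29+31+30=164 → 188/450 = 0.41778
  pop: TP=199, FP=28+40+10+24+10=112, FN=25+18+32+19+19=113 → 398/623 = 0.63884
  classical: TP=119, FP=33+29+32+27+11=132, FN=6+12+10+12+13=53 → 238/423 = 0.56265
  hiphop: TP=177, FP=30+31+19+12+15=107, FN=20+17+24+27+26=114 → 354/575 = 0.61565
  metal: TP=194, FP=34+30+19+13+26=122, FN=9+11+10+11+15=56 → 388/566 = 0.68551
Macro-F1 score = mean = (0.48915 + 0.41778 + 0.63884 + 0.56265 + 0.61565 + 0.68551) / 6 = 0.5683

0.5683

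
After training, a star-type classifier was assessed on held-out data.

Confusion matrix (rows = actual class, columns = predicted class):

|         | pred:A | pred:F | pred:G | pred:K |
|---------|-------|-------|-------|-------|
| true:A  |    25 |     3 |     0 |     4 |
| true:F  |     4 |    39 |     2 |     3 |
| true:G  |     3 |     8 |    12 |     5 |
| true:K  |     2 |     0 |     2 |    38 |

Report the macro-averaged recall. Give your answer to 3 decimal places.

0.732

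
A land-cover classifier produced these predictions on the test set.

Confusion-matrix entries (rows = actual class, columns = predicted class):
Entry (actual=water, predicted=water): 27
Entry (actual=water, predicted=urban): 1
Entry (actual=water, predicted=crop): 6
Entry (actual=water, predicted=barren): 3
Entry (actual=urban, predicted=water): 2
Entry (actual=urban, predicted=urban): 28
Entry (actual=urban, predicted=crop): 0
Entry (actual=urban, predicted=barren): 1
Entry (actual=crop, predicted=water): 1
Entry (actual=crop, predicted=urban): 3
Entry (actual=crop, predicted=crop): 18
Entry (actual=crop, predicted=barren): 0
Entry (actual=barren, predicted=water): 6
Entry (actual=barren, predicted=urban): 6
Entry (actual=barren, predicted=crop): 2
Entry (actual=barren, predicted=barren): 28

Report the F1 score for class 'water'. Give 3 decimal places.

0.740

Take TP from the diagonal, FP from the rest of the 'water' prediction marginal, FN from the rest of the 'water' actual marginal.
F1 score = 2·TP/(2·TP+FP+FN).
water: TP=27, FP=2+1+6=9, FN=1+6+3=10 → 54/73 = 0.7397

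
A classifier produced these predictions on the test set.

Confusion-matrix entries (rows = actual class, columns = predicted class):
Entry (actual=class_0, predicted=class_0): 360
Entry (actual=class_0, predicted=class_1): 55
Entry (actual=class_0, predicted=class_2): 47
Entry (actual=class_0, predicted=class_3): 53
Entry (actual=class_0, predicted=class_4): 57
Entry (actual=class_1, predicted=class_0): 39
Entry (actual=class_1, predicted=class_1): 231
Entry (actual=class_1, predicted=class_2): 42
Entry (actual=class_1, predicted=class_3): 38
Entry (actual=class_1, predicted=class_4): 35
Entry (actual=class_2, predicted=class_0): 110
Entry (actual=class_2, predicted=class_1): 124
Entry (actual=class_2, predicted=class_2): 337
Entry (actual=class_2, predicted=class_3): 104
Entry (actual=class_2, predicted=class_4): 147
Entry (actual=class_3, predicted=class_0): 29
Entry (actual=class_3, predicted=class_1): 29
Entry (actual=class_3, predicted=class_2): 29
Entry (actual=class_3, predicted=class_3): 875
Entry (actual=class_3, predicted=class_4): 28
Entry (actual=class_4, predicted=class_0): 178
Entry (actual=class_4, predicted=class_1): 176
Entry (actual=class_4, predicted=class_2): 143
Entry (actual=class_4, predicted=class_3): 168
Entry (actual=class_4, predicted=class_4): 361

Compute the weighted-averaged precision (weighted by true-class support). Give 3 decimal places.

0.576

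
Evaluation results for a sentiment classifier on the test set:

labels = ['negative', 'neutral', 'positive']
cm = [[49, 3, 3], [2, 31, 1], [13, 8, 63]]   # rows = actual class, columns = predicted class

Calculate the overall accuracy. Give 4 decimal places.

0.8266

Accuracy = trace / total = (49+31+63=143) / 173 = 143/173 = 0.8266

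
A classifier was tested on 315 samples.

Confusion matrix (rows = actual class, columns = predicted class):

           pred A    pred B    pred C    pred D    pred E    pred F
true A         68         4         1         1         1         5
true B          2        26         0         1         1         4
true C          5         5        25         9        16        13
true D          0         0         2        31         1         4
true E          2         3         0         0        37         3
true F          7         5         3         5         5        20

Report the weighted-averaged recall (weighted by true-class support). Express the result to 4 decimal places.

Per-class recall (TP/(TP+FN)):
  A: TP=68, FN=4+1+1+1+5=12 → 68/80 = 0.85000
  B: TP=26, FN=2+0+1+1+4=8 → 26/34 = 0.76471
  C: TP=25, FN=5+5+9+16+13=48 → 25/73 = 0.34247
  D: TP=31, FN=0+0+2+1+4=7 → 31/38 = 0.81579
  E: TP=37, FN=2+3+0+0+3=8 → 37/45 = 0.82222
  F: TP=20, FN=7+5+3+5+5=25 → 20/45 = 0.44444
Weighted-recall = Σ (supportᵢ/N)·recallᵢ with N=315: (80/315)·0.85000 + (34/315)·0.76471 + (73/315)·0.34247 + (38/315)·0.81579 + (45/315)·0.82222 + (45/315)·0.44444 = 0.6571

0.6571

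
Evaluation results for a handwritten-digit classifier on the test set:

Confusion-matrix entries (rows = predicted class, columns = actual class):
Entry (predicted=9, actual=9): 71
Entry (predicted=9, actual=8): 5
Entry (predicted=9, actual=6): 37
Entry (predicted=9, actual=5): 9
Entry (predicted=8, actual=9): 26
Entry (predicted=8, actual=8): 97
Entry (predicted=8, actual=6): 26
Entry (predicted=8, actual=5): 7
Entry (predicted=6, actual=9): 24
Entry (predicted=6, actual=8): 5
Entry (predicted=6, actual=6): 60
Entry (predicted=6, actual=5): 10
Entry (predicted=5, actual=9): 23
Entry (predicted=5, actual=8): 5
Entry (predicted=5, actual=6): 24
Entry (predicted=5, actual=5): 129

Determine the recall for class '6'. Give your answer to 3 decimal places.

Treat '6' as positive and all other classes as negative.
recall = TP/(TP+FN).
6: TP=60, FN=37+26+24=87 → 60/147 = 0.4082

0.408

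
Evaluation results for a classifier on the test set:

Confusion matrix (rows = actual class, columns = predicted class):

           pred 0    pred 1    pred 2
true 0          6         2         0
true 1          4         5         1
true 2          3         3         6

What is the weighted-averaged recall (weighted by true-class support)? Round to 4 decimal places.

0.5667

Per-class recall (TP/(TP+FN)):
  0: TP=6, FN=2+0=2 → 6/8 = 0.75000
  1: TP=5, FN=4+1=5 → 5/10 = 0.50000
  2: TP=6, FN=3+3=6 → 6/12 = 0.50000
Weighted-recall = Σ (supportᵢ/N)·recallᵢ with N=30: (8/30)·0.75000 + (10/30)·0.50000 + (12/30)·0.50000 = 0.5667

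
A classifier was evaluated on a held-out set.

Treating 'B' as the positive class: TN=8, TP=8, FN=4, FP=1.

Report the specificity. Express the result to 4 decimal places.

0.8889

Specificity = TN/(TN+FP) = 8/(8+1) = 0.8889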